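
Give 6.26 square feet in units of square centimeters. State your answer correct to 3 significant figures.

1 ft² = 929.030 square centimeters.
6.26 × 929.030 ≈ 5820 cm².

5820 cm²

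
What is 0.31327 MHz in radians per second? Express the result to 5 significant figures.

1.9683e+6 radians per second

1 megahertz = 6.28319e+6 rad/s.
Then 0.31327 × 6.28319e+6 ≈ 1.9683e+6 rad/s.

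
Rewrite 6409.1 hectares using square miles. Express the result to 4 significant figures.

24.75 mi²

1 ha = 0.00386102 mi².
So 6409.1 × 0.00386102 ≈ 24.75 mi².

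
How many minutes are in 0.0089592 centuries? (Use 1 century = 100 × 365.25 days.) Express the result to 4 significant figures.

1 century = 5.25960e+7 minutes.
Then 0.0089592 × 5.25960e+7 ≈ 471200 min.

471200 minutes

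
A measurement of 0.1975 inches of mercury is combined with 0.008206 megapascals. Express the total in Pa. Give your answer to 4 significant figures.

8875 pascals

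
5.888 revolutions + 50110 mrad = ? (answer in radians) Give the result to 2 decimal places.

87.11 rad

5.888 rev = 36.9954 rad and 50110 mrad = 50.1100 rad.
36.9954 + 50.1100 ≈ 87.11 rad.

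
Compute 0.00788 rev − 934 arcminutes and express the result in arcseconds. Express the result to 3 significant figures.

-45800 arcsec

0.00788 rev = 10212.5 arcsec and 934 arcmin = 56040.0 arcsec.
10212.5 − 56040.0 ≈ -45800 arcsec.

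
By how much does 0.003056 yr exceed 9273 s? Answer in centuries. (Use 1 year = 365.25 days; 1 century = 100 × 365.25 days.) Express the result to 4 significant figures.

2.762 × 10^-5 century

0.003056 yr = 3.05600 × 10^-5 century and 9273 s = 2.93844 × 10^-6 century.
3.05600 × 10^-5 − 2.93844 × 10^-6 ≈ 2.762 × 10^-5 century.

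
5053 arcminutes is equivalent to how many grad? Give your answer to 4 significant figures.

93.57 gradians

1 arcminute = 0.0185185 grad.
5053 × 0.0185185 ≈ 93.57 grad.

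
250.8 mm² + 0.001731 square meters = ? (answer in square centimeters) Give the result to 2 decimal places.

19.82 square centimeters

250.8 mm² = 2.50800 cm² and 0.001731 m² = 17.3100 cm².
2.50800 + 17.3100 ≈ 19.82 cm².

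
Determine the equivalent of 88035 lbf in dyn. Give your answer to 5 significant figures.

3.9160e+10 dyn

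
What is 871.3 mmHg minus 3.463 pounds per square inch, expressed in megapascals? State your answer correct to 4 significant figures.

871.3 mmHg = 0.116164 MPa and 3.463 psi = 0.0238765 MPa.
0.116164 − 0.0238765 ≈ 0.09229 MPa.

0.09229 megapascals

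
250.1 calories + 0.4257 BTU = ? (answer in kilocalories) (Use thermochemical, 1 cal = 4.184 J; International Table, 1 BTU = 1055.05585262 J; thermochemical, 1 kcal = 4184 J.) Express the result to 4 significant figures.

0.3574 kilocalories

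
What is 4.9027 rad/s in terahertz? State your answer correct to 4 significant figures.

7.803e-13 THz

1 radian per second = 1.59155e-13 terahertz.
So 4.9027 × 1.59155e-13 ≈ 7.803e-13 THz.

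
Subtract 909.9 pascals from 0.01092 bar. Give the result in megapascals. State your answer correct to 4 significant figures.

0.0001821 MPa

0.01092 bar = 0.00109200 MPa and 909.9 Pa = 0.000909900 MPa.
0.00109200 − 0.000909900 ≈ 0.0001821 MPa.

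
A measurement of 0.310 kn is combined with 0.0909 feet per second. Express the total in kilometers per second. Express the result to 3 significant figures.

0.310 kn = 0.000159478 km/s and 0.0909 ft/s = 2.77063 × 10^-5 km/s.
0.000159478 + 2.77063 × 10^-5 ≈ 0.000187 km/s.

0.000187 km/s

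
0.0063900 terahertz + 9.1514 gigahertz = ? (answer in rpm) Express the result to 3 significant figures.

0.0063900 THz = 3.83400e+11 rpm and 9.1514 GHz = 5.49084e+11 rpm.
3.83400e+11 + 5.49084e+11 ≈ 9.32e+11 rpm.

9.32e+11 revolutions per minute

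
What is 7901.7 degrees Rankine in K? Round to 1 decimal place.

°R = K × 9/5.
Applying the formula gives 4389.8 K.

4389.8 K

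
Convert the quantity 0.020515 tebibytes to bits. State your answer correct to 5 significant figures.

1 tebibyte = 8.79609e+12 bit.
Then 0.020515 × 8.79609e+12 ≈ 1.8045e+11 bit.

1.8045e+11 bits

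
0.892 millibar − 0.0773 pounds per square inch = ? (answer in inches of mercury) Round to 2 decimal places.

-0.13 inHg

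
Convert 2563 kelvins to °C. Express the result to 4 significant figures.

K = °C + 273.15.
Applying the formula gives 2290 °C.

2290 °C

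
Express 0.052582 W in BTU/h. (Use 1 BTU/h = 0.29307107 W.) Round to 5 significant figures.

1 watt = 3.41214 BTU per hour.
Thus 0.052582 × 3.41214 ≈ 0.17942 BTU/h.

0.17942 BTU per hour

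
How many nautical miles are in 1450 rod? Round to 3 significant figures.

3.94 nmi

1 rod = 0.00271555 nmi.
So 1450 × 0.00271555 ≈ 3.94 nmi.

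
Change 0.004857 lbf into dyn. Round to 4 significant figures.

1 pound-force = 444822 dyn.
So 0.004857 × 444822 ≈ 2161 dyn.

2161 dyn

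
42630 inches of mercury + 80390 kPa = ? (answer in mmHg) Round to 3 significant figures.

1.69e+6 millimeters of mercury

42630 inHg = 1.08280e+6 mmHg and 80390 kPa = 602975 mmHg.
1.08280e+6 + 602975 ≈ 1.69e+6 mmHg.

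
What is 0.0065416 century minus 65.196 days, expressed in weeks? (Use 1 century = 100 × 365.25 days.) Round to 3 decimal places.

0.0065416 century = 34.1331 wk and 65.196 d = 9.31371 wk.
34.1331 − 9.31371 ≈ 24.819 wk.

24.819 wk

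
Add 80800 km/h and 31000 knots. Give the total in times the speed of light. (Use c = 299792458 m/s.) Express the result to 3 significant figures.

80800 km/h = 7.48666 × 10^-5 c and 31000 kn = 5.31961 × 10^-5 c.
7.48666 × 10^-5 + 5.31961 × 10^-5 ≈ 0.000128 c.

0.000128 c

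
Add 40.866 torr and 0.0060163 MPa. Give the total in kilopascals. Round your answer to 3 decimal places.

40.866 torr = 5.44835 kPa and 0.0060163 MPa = 6.01630 kPa.
5.44835 + 6.01630 ≈ 11.465 kPa.

11.465 kPa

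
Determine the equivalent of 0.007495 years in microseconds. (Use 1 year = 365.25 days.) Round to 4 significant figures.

2.365e+11 μs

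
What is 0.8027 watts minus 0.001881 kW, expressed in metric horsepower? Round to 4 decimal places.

0.8027 W = 0.00109137 PS and 0.001881 kW = 0.00255745 PS.
0.00109137 − 0.00255745 ≈ -0.0015 PS.

-0.0015 PS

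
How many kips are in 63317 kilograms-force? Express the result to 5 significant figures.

1 kgf = 0.00220462 kip.
So 63317 × 0.00220462 ≈ 139.59 kip.

139.59 kip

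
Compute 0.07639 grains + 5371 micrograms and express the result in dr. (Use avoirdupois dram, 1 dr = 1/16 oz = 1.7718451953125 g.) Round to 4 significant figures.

0.005825 dr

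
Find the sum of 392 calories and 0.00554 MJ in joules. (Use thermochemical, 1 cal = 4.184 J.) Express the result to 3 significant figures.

7180 J

392 cal = 1640.13 J and 0.00554 MJ = 5540.00 J.
1640.13 + 5540.00 ≈ 7180 J.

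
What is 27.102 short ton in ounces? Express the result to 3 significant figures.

867000 oz

1 short ton = 32000.0 oz.
Then 27.102 × 32000.0 ≈ 867000 oz.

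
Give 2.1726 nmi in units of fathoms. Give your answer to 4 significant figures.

1 nmi = 1012.69 fathom.
Then 2.1726 × 1012.69 ≈ 2200 fathom.

2200 fathom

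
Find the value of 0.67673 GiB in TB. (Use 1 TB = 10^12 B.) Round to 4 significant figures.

1 GiB = 0.00107374 terabytes.
So 0.67673 × 0.00107374 ≈ 0.0007266 TB.

0.0007266 TB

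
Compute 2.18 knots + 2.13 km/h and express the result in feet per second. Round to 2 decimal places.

2.18 kn = 3.67943 ft/s and 2.13 km/h = 1.94116 ft/s.
3.67943 + 1.94116 ≈ 5.62 ft/s.

5.62 ft/s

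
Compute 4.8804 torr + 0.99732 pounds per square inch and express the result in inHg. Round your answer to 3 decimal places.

4.8804 torr = 0.192142 inHg and 0.99732 psi = 2.03056 inHg.
0.192142 + 2.03056 ≈ 2.223 inHg.

2.223 inHg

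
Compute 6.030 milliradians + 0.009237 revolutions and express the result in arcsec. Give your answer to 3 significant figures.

13200 arcsec

6.030 mrad = 1243.78 arcsec and 0.009237 rev = 11971.2 arcsec.
1243.78 + 11971.2 ≈ 13200 arcsec.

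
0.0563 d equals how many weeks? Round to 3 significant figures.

1 day = 0.142857 wk.
0.0563 × 0.142857 ≈ 0.00804 wk.

0.00804 wk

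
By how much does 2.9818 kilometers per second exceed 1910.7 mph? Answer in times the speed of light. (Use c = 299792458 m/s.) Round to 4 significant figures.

7.097 × 10^-6 c

2.9818 km/s = 9.94621 × 10^-6 c and 1910.7 mph = 2.84917 × 10^-6 c.
9.94621 × 10^-6 − 2.84917 × 10^-6 ≈ 7.097 × 10^-6 c.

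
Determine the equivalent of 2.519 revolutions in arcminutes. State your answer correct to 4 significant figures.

54410 arcmin

1 revolution = 21600.0 arcmin.
2.519 × 21600.0 ≈ 54410 arcmin.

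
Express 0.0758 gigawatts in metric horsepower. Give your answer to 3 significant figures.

1 GW = 1.35962e+6 metric horsepower.
Then 0.0758 × 1.35962e+6 ≈ 103000 PS.

103000 metric horsepower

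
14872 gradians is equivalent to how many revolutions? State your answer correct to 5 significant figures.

37.180 rev

1 gradian = 0.00250000 rev.
14872 × 0.00250000 ≈ 37.180 rev.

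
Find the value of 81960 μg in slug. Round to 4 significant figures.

5.616e-6 slug

1 μg = 6.85218e-11 slug.
Then 81960 × 6.85218e-11 ≈ 5.616e-6 slug.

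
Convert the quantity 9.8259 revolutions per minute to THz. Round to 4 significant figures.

1.638e-13 THz

1 revolution per minute = 1.66667e-14 THz.
So 9.8259 × 1.66667e-14 ≈ 1.638e-13 THz.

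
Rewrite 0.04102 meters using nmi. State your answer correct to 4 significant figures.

1 meter = 0.000539957 nmi.
Thus 0.04102 × 0.000539957 ≈ 2.215e-5 nmi.

2.215e-5 nautical miles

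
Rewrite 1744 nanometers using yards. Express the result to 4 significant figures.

1 nanometer = 1.09361 × 10^-9 yd.
Thus 1744 × 1.09361 × 10^-9 ≈ 1.907 × 10^-6 yd.

1.907 × 10^-6 yards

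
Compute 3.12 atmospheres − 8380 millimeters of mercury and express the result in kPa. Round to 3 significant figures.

-801 kPa

3.12 atm = 316.134 kPa and 8380 mmHg = 1117.24 kPa.
316.134 − 1117.24 ≈ -801 kPa.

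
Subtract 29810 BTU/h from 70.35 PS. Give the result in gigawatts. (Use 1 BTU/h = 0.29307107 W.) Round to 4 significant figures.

4.301e-5 gigawatts

70.35 PS = 5.17423e-5 GW and 29810 BTU/h = 8.73645e-6 GW.
5.17423e-5 − 8.73645e-6 ≈ 4.301e-5 GW.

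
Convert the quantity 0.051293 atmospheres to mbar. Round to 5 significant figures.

51.973 mbar

1 atm = 1013.25 mbar.
So 0.051293 × 1013.25 ≈ 51.973 mbar.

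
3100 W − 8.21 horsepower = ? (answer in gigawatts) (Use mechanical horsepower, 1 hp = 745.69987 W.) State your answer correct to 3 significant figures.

-3.02e-6 gigawatts

3100 W = 3.10000e-6 GW and 8.21 hp = 6.12220e-6 GW.
3.10000e-6 − 6.12220e-6 ≈ -3.02e-6 GW.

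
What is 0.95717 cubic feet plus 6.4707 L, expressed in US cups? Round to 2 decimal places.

141.91 US cup

0.95717 ft³ = 114.562 US cup and 6.4707 L = 27.3500 US cup.
114.562 + 27.3500 ≈ 141.91 US cup.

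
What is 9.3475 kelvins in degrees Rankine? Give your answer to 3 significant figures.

16.8 degrees Rankine

°R = K × 9/5.
Applying the formula gives 16.8 °R.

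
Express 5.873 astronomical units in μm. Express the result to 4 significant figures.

8.786e+17 micrometers

1 au = 1.49598e+17 micrometers.
Thus 5.873 × 1.49598e+17 ≈ 8.786e+17 μm.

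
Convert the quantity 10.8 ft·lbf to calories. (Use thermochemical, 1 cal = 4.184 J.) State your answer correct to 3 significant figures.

1 foot-pound = 0.324048 cal.
So 10.8 × 0.324048 ≈ 3.50 cal.

3.50 cal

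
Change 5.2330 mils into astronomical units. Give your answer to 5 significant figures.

8.8850e-16 astronomical units

1 mil = 1.697885e-16 au.
So 5.2330 × 1.697885e-16 ≈ 8.8850e-16 au.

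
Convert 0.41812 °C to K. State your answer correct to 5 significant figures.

K = °C + 273.15.
Applying the formula gives 273.57 K.

273.57 K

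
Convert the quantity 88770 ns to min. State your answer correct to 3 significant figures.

1 ns = 1.66667e-11 min.
Then 88770 × 1.66667e-11 ≈ 1.48e-6 min.

1.48e-6 minutes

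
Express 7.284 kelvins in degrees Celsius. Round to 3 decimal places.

-265.866 °C

K = °C + 273.15.
Applying the formula gives -265.866 °C.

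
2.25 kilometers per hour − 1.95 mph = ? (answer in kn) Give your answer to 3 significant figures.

2.25 km/h = 1.21490 kn and 1.95 mph = 1.69450 kn.
1.21490 − 1.69450 ≈ -0.480 kn.

-0.480 knots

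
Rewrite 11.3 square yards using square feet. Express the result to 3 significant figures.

1 square yard = 9.00000 ft².
Thus 11.3 × 9.00000 ≈ 102 ft².

102 square feet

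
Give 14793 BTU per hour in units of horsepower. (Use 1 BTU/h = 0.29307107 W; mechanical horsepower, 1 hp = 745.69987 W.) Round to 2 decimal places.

1 BTU/h = 0.000393015 horsepower.
14793 × 0.000393015 ≈ 5.81 hp.

5.81 horsepower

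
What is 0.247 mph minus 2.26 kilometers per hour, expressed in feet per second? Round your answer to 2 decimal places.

0.247 mph = 0.362267 ft/s and 2.26 km/h = 2.05964 ft/s.
0.362267 − 2.05964 ≈ -1.70 ft/s.

-1.70 feet per second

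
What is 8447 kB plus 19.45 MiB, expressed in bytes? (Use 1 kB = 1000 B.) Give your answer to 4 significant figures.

2.884e+7 B

8447 kB = 8.44700e+6 B and 19.45 MiB = 2.03948e+7 B.
8.44700e+6 + 2.03948e+7 ≈ 2.884e+7 B.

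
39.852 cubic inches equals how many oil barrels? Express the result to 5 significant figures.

0.0041076 bbl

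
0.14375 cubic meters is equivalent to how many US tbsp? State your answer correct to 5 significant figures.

9721.5 US tbsp

1 cubic meter = 67628.0 US tbsp.
0.14375 × 67628.0 ≈ 9721.5 US tbsp.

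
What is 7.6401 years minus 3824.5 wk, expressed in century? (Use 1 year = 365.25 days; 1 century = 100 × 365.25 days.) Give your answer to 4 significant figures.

7.6401 yr = 0.0764010 century and 3824.5 wk = 0.732964 century.
0.0764010 − 0.732964 ≈ -0.6566 century.

-0.6566 century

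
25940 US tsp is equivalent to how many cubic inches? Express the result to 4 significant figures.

7802 in³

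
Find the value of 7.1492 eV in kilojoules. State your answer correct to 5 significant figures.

1 eV = 1.60218 × 10^-22 kJ.
Then 7.1492 × 1.60218 × 10^-22 ≈ 1.1454 × 10^-21 kJ.

1.1454 × 10^-21 kilojoules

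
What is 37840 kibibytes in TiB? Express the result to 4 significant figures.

3.524e-5 TiB

1 KiB = 9.31323e-10 TiB.
Then 37840 × 9.31323e-10 ≈ 3.524e-5 TiB.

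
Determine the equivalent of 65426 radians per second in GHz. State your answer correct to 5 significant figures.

1.0413e-5 GHz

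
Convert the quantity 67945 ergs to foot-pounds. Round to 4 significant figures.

1 erg = 7.37562 × 10^-8 foot-pounds.
Then 67945 × 7.37562 × 10^-8 ≈ 0.005011 ft·lbf.

0.005011 ft·lbf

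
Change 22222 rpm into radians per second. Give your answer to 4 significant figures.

2327 rad/s

1 rpm = 0.104720 rad/s.
Then 22222 × 0.104720 ≈ 2327 rad/s.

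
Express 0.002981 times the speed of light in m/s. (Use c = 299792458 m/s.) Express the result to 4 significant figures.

1 speed of light = 2.99792 × 10^8 meters per second.
Thus 0.002981 × 2.99792 × 10^8 ≈ 893700 m/s.

893700 m/s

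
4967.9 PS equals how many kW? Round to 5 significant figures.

3653.9 kW

1 metric horsepower = 0.735499 kW.
Then 4967.9 × 0.735499 ≈ 3653.9 kW.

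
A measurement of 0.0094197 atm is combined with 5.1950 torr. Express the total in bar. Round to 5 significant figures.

0.016471 bar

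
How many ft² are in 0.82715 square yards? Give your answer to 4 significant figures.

1 yd² = 9.00000 ft².
Thus 0.82715 × 9.00000 ≈ 7.444 ft².

7.444 ft²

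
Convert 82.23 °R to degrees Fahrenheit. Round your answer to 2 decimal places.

°R = °F + 459.67.
Applying the formula gives -377.44 °F.

-377.44 °F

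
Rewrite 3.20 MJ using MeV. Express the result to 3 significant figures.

1 megajoule = 6.24151 × 10^18 MeV.
Thus 3.20 × 6.24151 × 10^18 ≈ 2.00 × 10^19 MeV.

2.00 × 10^19 MeV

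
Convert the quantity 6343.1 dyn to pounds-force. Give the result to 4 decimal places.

0.0143 lbf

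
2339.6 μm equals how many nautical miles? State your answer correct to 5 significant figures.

1 μm = 5.39957 × 10^-10 nmi.
Thus 2339.6 × 5.39957 × 10^-10 ≈ 1.2633 × 10^-6 nmi.

1.2633 × 10^-6 nmi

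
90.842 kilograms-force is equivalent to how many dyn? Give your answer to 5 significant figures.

1 kilogram-force = 980665 dyn.
Then 90.842 × 980665 ≈ 8.9086e+7 dyn.

8.9086e+7 dyn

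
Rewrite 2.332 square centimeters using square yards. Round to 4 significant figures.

0.0002789 square yards

1 square centimeter = 0.000119599 yd².
Then 2.332 × 0.000119599 ≈ 0.0002789 yd².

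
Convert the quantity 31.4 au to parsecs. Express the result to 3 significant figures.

1 astronomical unit = 4.84814 × 10^-6 pc.
So 31.4 × 4.84814 × 10^-6 ≈ 0.000152 pc.

0.000152 pc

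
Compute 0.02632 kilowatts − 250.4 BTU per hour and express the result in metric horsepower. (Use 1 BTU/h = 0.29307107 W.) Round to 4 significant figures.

-0.06399 metric horsepower

0.02632 kW = 0.0357852 PS and 250.4 BTU/h = 0.0997758 PS.
0.0357852 − 0.0997758 ≈ -0.06399 PS.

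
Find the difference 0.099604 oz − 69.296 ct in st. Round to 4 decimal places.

0.099604 oz = 0.000444661 st and 69.296 ct = 0.00218245 st.
0.000444661 − 0.00218245 ≈ -0.0017 st.

-0.0017 stone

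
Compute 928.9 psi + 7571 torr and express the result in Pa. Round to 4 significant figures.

928.9 psi = 6.40454e+6 Pa and 7571 torr = 1.00938e+6 Pa.
6.40454e+6 + 1.00938e+6 ≈ 7.414e+6 Pa.

7.414e+6 Pa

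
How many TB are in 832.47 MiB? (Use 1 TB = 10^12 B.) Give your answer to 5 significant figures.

1 mebibyte = 1.04858 × 10^-6 TB.
So 832.47 × 1.04858 × 10^-6 ≈ 0.00087291 TB.

0.00087291 TB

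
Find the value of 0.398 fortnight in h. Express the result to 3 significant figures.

1 fortnight = 336.000 hours.
So 0.398 × 336.000 ≈ 134 h.

134 hours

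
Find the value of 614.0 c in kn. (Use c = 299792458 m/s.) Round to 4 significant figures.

1 speed of light = 5.82750 × 10^8 kn.
Then 614.0 × 5.82750 × 10^8 ≈ 3.578 × 10^11 kn.

3.578 × 10^11 knots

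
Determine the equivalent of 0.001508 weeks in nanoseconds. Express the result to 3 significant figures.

9.12e+11 ns

1 wk = 6.04800e+14 ns.
0.001508 × 6.04800e+14 ≈ 9.12e+11 ns.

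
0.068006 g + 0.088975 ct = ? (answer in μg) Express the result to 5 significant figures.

0.068006 g = 68006.0 μg and 0.088975 ct = 17795.0 μg.
68006.0 + 17795.0 ≈ 85801 μg.

85801 μg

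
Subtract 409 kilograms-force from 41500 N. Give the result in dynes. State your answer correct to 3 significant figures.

41500 N = 4.15000e+9 dyn and 409 kgf = 4.01092e+8 dyn.
4.15000e+9 − 4.01092e+8 ≈ 3.75e+9 dyn.

3.75e+9 dyn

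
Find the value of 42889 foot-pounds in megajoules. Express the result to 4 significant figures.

0.05815 MJ

1 ft·lbf = 1.35582 × 10^-6 megajoules.
Thus 42889 × 1.35582 × 10^-6 ≈ 0.05815 MJ.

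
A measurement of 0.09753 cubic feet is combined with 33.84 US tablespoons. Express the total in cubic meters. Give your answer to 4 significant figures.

0.09753 ft³ = 0.00276174 m³ and 33.84 US tbsp = 0.000500384 m³.
0.00276174 + 0.000500384 ≈ 0.003262 m³.

0.003262 m³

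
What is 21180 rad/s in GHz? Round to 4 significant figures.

1 radian per second = 1.59155 × 10^-10 GHz.
Then 21180 × 1.59155 × 10^-10 ≈ 3.371 × 10^-6 GHz.

3.371 × 10^-6 gigahertz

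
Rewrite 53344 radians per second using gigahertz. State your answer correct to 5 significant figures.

8.4900e-6 gigahertz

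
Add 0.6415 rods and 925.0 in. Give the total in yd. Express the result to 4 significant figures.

29.22 yards

0.6415 rod = 3.52825 yd and 925.0 in = 25.6944 yd.
3.52825 + 25.6944 ≈ 29.22 yd.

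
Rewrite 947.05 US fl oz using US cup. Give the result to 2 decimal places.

1 US fluid ounce = 0.125000 US cup.
Then 947.05 × 0.125000 ≈ 118.38 US cup.

118.38 US cup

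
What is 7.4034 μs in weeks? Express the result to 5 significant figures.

1 μs = 1.65344e-12 wk.
So 7.4034 × 1.65344e-12 ≈ 1.2241e-11 wk.

1.2241e-11 wk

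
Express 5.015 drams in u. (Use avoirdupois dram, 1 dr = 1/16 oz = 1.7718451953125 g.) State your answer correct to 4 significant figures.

5.351e+24 atomic mass units

1 dr = 1.06703e+24 u.
Thus 5.015 × 1.06703e+24 ≈ 5.351e+24 u.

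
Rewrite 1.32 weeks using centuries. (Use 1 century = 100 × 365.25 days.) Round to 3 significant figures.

1 week = 0.000191650 centuries.
1.32 × 0.000191650 ≈ 0.000253 century.

0.000253 century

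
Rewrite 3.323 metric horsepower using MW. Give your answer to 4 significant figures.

0.002444 MW

1 PS = 0.000735499 MW.
3.323 × 0.000735499 ≈ 0.002444 MW.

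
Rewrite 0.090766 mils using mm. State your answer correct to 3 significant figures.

0.00231 mm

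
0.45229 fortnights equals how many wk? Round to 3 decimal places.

1 fortnight = 2.00000 weeks.
Then 0.45229 × 2.00000 ≈ 0.905 wk.

0.905 wk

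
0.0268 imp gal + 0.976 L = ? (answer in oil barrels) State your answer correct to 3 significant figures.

0.0268 imp gal = 0.000766320 bbl and 0.976 L = 0.00613886 bbl.
0.000766320 + 0.00613886 ≈ 0.00691 bbl.

0.00691 bbl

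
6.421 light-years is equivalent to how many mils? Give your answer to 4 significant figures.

2.392e+21 mils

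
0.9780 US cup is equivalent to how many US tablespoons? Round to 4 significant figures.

15.65 US tablespoons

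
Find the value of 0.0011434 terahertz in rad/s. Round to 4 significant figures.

7.184 × 10^9 rad/s

1 THz = 6.28319 × 10^12 rad/s.
Then 0.0011434 × 6.28319 × 10^12 ≈ 7.184 × 10^9 rad/s.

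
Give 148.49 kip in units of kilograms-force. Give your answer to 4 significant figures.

67350 kilograms-force

1 kip = 453.592 kgf.
Then 148.49 × 453.592 ≈ 67350 kgf.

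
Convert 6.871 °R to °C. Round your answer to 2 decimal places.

-269.33 degrees Celsius

°R = (°C + 273.15) × 9/5.
Applying the formula gives -269.33 °C.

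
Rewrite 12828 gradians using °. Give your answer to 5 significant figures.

1 gradian = 0.900000 °.
12828 × 0.900000 ≈ 11545 °.

11545 °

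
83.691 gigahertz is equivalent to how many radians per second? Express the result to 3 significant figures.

5.26 × 10^11 radians per second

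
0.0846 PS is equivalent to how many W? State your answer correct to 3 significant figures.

62.2 W

1 metric horsepower = 735.499 W.
Thus 0.0846 × 735.499 ≈ 62.2 W.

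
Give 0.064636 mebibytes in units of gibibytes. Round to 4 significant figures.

6.312e-5 gibibytes

1 mebibyte = 0.0009765625 GiB.
So 0.064636 × 0.0009765625 ≈ 6.312e-5 GiB.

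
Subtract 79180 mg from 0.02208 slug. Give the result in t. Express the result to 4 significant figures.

0.02208 slug = 0.000322233 t and 79180 mg = 7.91800 × 10^-5 t.
0.000322233 − 7.91800 × 10^-5 ≈ 0.0002431 t.

0.0002431 t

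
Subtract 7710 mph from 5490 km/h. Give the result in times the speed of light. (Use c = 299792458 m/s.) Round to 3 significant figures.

-6.41 × 10^-6 times the speed of light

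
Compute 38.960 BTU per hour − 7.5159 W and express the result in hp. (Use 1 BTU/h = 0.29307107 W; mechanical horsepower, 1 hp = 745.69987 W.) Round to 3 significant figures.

38.960 BTU/h = 0.0153119 hp and 7.5159 W = 0.0100790 hp.
0.0153119 − 0.0100790 ≈ 0.00523 hp.

0.00523 hp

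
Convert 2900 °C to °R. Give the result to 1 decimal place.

°R = (°C + 273.15) × 9/5.
Applying the formula gives 5711.7 °R.

5711.7 °R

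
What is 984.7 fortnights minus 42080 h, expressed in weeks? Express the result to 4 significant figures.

984.7 fortnight = 1969.40 wk and 42080 h = 250.476 wk.
1969.40 − 250.476 ≈ 1719 wk.

1719 wk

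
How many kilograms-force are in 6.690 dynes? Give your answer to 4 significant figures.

6.822 × 10^-6 kgf

1 dyne = 1.01972 × 10^-6 kgf.
6.690 × 1.01972 × 10^-6 ≈ 6.822 × 10^-6 kgf.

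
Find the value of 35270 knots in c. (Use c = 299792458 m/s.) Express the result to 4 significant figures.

1 knot = 1.71600e-9 times the speed of light.
Thus 35270 × 1.71600e-9 ≈ 6.052e-5 c.

6.052e-5 times the speed of light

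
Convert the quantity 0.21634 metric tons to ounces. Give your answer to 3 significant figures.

7630 ounces

1 metric ton = 35274.0 ounces.
Then 0.21634 × 35274.0 ≈ 7630 oz.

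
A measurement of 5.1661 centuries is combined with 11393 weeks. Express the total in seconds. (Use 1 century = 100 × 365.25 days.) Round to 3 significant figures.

5.1661 century = 1.63030 × 10^10 s and 11393 wk = 6.89049 × 10^9 s.
1.63030 × 10^10 + 6.89049 × 10^9 ≈ 2.32 × 10^10 s.

2.32 × 10^10 seconds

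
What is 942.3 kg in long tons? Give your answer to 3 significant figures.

1 kilogram = 0.000984207 long ton.
Then 942.3 × 0.000984207 ≈ 0.927 long ton.

0.927 long tons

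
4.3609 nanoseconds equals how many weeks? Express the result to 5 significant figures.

1 nanosecond = 1.65344e-15 wk.
Thus 4.3609 × 1.65344e-15 ≈ 7.2105e-15 wk.

7.2105e-15 weeks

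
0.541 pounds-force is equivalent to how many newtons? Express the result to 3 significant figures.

2.41 N

1 lbf = 4.44822 N.
So 0.541 × 4.44822 ≈ 2.41 N.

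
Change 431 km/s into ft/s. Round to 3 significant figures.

1.41e+6 ft/s

1 km/s = 3280.84 feet per second.
Then 431 × 3280.84 ≈ 1.41e+6 ft/s.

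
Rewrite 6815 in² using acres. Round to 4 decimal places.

1 square inch = 1.59423e-7 acre.
Then 6815 × 1.59423e-7 ≈ 0.0011 acre.

0.0011 acre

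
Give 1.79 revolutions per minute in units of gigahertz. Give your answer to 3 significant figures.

1 revolution per minute = 1.66667e-11 gigahertz.
So 1.79 × 1.66667e-11 ≈ 2.98e-11 GHz.

2.98e-11 gigahertz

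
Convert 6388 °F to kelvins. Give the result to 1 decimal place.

3804.3 K

K = (°F + 459.67) × 5/9.
Applying the formula gives 3804.3 K.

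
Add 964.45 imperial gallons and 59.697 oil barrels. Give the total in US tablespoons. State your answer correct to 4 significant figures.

964.45 imp gal = 296514 US tbsp and 59.697 bbl = 641862 US tbsp.
296514 + 641862 ≈ 938400 US tbsp.

938400 US tbsp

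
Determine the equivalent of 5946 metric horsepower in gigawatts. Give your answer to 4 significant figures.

1 PS = 7.35499e-7 GW.
Thus 5946 × 7.35499e-7 ≈ 0.004373 GW.

0.004373 gigawatts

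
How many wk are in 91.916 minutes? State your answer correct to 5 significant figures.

1 minute = 9.920635e-5 wk.
Then 91.916 × 9.920635e-5 ≈ 0.0091187 wk.

0.0091187 weeks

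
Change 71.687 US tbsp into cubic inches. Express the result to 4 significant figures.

64.69 in³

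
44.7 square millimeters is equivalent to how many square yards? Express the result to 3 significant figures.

1 square millimeter = 1.19599e-6 yd².
44.7 × 1.19599e-6 ≈ 5.35e-5 yd².

5.35e-5 yd²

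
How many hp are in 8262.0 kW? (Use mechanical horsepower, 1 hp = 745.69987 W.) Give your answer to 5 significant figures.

1 kilowatt = 1.34102 hp.
8262.0 × 1.34102 ≈ 11080 hp.

11080 hp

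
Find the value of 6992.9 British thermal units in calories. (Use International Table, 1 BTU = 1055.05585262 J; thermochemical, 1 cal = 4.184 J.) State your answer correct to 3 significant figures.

1 BTU = 252.164 calories.
Then 6992.9 × 252.164 ≈ 1.76e+6 cal.

1.76e+6 cal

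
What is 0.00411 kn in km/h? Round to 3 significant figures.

0.00761 kilometers per hour

1 knot = 1.85200 km/h.
Then 0.00411 × 1.85200 ≈ 0.00761 km/h.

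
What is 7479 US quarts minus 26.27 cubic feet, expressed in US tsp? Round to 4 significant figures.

7479 US qt = 1.43597 × 10^6 US tsp and 26.27 ft³ = 150922 US tsp.
1.43597 × 10^6 − 150922 ≈ 1.285 × 10^6 US tsp.

1.285 × 10^6 US tsp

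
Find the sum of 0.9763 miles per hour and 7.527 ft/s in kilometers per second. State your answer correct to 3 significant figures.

0.00273 km/s

0.9763 mph = 0.000436445 km/s and 7.527 ft/s = 0.00229423 km/s.
0.000436445 + 0.00229423 ≈ 0.00273 km/s.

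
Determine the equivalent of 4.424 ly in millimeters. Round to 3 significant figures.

1 ly = 9.46073 × 10^18 millimeters.
So 4.424 × 9.46073 × 10^18 ≈ 4.19 × 10^19 mm.

4.19 × 10^19 mm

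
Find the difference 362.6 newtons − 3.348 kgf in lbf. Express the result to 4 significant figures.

362.6 N = 81.5157 lbf and 3.348 kgf = 7.38108 lbf.
81.5157 − 7.38108 ≈ 74.13 lbf.

74.13 lbf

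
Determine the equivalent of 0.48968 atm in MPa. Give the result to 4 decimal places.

0.0496 MPa

1 atm = 0.101325 MPa.
Then 0.48968 × 0.101325 ≈ 0.0496 MPa.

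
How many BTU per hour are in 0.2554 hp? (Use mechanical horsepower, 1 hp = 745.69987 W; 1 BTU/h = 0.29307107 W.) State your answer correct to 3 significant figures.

1 horsepower = 2544.43 BTU per hour.
Thus 0.2554 × 2544.43 ≈ 650 BTU/h.

650 BTU per hour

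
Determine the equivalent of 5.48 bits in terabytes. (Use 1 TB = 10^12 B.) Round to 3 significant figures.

1 bit = 1.25000 × 10^-13 terabytes.
5.48 × 1.25000 × 10^-13 ≈ 6.85 × 10^-13 TB.

6.85 × 10^-13 TB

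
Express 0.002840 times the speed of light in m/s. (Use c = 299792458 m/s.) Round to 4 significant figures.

851400 m/s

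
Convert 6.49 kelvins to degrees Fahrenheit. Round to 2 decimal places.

-447.99 °F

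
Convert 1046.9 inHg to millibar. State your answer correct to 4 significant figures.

1 inHg = 33.8639 mbar.
So 1046.9 × 33.8639 ≈ 35450 mbar.

35450 mbar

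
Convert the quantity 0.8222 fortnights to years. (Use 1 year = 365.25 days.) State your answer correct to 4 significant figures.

0.03151 years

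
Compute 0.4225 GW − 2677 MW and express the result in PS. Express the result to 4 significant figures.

-3.065e+6 PS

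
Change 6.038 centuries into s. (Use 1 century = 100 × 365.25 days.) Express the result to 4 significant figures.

1.905 × 10^10 s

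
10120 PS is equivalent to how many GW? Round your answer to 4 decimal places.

0.0074 GW

1 PS = 7.35499 × 10^-7 GW.
So 10120 × 7.35499 × 10^-7 ≈ 0.0074 GW.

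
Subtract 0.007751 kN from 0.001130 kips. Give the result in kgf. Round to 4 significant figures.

0.001130 kip = 0.512559 kgf and 0.007751 kN = 0.790382 kgf.
0.512559 − 0.790382 ≈ -0.2778 kgf.

-0.2778 kgf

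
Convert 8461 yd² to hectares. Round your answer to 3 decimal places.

1 square yard = 8.36127 × 10^-5 ha.
Thus 8461 × 8.36127 × 10^-5 ≈ 0.707 ha.

0.707 ha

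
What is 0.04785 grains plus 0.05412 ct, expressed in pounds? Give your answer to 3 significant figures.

3.07 × 10^-5 lb

0.04785 gr = 6.83571 × 10^-6 lb and 0.05412 ct = 2.38628 × 10^-5 lb.
6.83571 × 10^-6 + 2.38628 × 10^-5 ≈ 3.07 × 10^-5 lb.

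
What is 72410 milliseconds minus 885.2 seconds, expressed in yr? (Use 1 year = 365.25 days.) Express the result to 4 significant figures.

-2.576e-5 yr

72410 ms = 2.29453e-6 yr and 885.2 s = 2.80503e-5 yr.
2.29453e-6 − 2.80503e-5 ≈ -2.576e-5 yr.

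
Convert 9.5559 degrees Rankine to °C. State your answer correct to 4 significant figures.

-267.8 degrees Celsius

°R = (°C + 273.15) × 9/5.
Applying the formula gives -267.8 °C.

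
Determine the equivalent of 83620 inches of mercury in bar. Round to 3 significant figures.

2830 bar

1 inHg = 0.0338639 bar.
So 83620 × 0.0338639 ≈ 2830 bar.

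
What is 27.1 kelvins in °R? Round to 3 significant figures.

°R = K × 9/5.
Applying the formula gives 48.8 °R.

48.8 °R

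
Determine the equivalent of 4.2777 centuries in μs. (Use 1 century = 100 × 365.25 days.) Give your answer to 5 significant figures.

1.3499e+16 microseconds

1 century = 3.15576e+15 μs.
4.2777 × 3.15576e+15 ≈ 1.3499e+16 μs.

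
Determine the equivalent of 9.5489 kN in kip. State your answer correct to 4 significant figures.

2.147 kips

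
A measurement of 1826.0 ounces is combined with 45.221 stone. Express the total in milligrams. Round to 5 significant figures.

3.3893 × 10^8 milligrams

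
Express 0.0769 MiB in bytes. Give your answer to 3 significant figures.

80600 bytes

1 MiB = 1.04858 × 10^6 B.
0.0769 × 1.04858 × 10^6 ≈ 80600 B.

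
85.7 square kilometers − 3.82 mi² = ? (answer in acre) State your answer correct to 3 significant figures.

18700 acre

85.7 km² = 21176.9 acre and 3.82 mi² = 2444.80 acre.
21176.9 − 2444.80 ≈ 18700 acre.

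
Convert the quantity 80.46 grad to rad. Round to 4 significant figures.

1.264 rad

1 gradian = 0.0157080 rad.
Thus 80.46 × 0.0157080 ≈ 1.264 rad.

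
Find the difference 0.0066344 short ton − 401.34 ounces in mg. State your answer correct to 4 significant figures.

0.0066344 short ton = 6.01863e+6 mg and 401.34 oz = 1.13778e+7 mg.
6.01863e+6 − 1.13778e+7 ≈ -5.359e+6 mg.

-5.359e+6 mg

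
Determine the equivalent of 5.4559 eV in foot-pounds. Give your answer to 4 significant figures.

1 eV = 1.18170 × 10^-19 foot-pounds.
So 5.4559 × 1.18170 × 10^-19 ≈ 6.447 × 10^-19 ft·lbf.

6.447 × 10^-19 foot-pounds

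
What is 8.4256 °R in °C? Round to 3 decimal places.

°R = (°C + 273.15) × 9/5.
Applying the formula gives -268.469 °C.

-268.469 degrees Celsius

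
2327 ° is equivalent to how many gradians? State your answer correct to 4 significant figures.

1 ° = 1.11111 gradians.
Then 2327 × 1.11111 ≈ 2586 grad.

2586 gradians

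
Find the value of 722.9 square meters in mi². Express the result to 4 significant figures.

1 m² = 3.86102e-7 square miles.
722.9 × 3.86102e-7 ≈ 0.0002791 mi².

0.0002791 square miles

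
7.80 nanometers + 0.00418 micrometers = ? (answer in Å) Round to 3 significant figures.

120 angstroms

7.80 nm = 78.0000 Å and 0.00418 μm = 41.8000 Å.
78.0000 + 41.8000 ≈ 120 Å.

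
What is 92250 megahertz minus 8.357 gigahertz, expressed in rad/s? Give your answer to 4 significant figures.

5.271 × 10^11 rad/s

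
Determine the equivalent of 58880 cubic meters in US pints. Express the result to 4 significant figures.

1.244 × 10^8 US pt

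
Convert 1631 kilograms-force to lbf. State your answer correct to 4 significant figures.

1 kgf = 2.20462 lbf.
Thus 1631 × 2.20462 ≈ 3596 lbf.

3596 pounds-force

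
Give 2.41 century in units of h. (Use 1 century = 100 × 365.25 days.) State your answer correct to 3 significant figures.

1 century = 876600 hours.
2.41 × 876600 ≈ 2.11 × 10^6 h.

2.11 × 10^6 h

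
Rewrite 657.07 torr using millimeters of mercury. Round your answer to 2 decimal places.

657.07 mmHg

1 torr = 1.00000 mmHg.
So 657.07 × 1.00000 ≈ 657.07 mmHg.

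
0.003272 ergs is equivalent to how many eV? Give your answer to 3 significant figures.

2.04e+9 eV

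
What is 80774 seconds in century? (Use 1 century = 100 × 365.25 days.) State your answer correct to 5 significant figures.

1 s = 3.16881 × 10^-10 century.
So 80774 × 3.16881 × 10^-10 ≈ 2.5596 × 10^-5 century.

2.5596 × 10^-5 centuries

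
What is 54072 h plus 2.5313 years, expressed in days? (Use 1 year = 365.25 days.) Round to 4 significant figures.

3178 d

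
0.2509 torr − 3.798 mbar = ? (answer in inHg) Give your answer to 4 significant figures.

-0.1023 inHg

0.2509 torr = 0.00987795 inHg and 3.798 mbar = 0.112155 inHg.
0.00987795 − 0.112155 ≈ -0.1023 inHg.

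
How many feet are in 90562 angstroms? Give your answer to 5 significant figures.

2.9712 × 10^-5 ft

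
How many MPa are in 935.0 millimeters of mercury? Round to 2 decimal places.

0.12 MPa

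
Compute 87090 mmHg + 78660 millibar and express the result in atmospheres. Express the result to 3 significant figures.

87090 mmHg = 114.592 atm and 78660 mbar = 77.6314 atm.
114.592 + 77.6314 ≈ 192 atm.

192 atmospheres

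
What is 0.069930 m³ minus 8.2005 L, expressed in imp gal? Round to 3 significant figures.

0.069930 m³ = 15.3824 imp gal and 8.2005 L = 1.80386 imp gal.
15.3824 − 1.80386 ≈ 13.6 imp gal.

13.6 imp gal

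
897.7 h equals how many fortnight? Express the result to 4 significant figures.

2.672 fortnights

1 hour = 0.00297619 fortnight.
Thus 897.7 × 0.00297619 ≈ 2.672 fortnight.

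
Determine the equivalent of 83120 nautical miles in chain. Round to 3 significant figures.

7.65 × 10^6 chain

1 nmi = 92.0624 chain.
Then 83120 × 92.0624 ≈ 7.65 × 10^6 chain.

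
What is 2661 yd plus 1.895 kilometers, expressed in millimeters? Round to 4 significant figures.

4.328e+6 millimeters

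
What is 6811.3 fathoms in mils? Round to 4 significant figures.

4.904e+8 mils

1 fathom = 72000.0 mil.
6811.3 × 72000.0 ≈ 4.904e+8 mil.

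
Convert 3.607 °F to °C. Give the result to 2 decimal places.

-15.77 degrees Celsius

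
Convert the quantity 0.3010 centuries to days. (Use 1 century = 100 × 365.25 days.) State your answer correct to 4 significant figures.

1 century = 36525.0 d.
Thus 0.3010 × 36525.0 ≈ 10990 d.

10990 days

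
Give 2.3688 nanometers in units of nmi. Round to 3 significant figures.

1 nm = 5.39957e-13 nmi.
2.3688 × 5.39957e-13 ≈ 1.28e-12 nmi.

1.28e-12 nautical miles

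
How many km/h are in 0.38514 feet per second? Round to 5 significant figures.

0.42261 km/h

1 ft/s = 1.09728 km/h.
Then 0.38514 × 1.09728 ≈ 0.42261 km/h.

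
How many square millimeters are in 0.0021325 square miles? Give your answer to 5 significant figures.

1 mi² = 2.589988 × 10^12 mm².
Thus 0.0021325 × 2.589988 × 10^12 ≈ 5.5231 × 10^9 mm².

5.5231 × 10^9 mm²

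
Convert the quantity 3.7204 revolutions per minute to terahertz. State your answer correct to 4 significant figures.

6.201e-14 terahertz

1 revolution per minute = 1.66667e-14 THz.
Thus 3.7204 × 1.66667e-14 ≈ 6.201e-14 THz.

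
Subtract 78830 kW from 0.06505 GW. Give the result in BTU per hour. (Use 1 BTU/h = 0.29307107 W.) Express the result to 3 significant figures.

-4.70e+7 BTU/h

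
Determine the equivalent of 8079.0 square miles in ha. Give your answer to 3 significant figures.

1 mi² = 258.999 hectares.
Thus 8079.0 × 258.999 ≈ 2.09 × 10^6 ha.

2.09 × 10^6 ha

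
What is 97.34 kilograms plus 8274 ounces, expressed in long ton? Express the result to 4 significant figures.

0.3267 long tons

97.34 kg = 0.0958027 long ton and 8274 oz = 0.230859 long ton.
0.0958027 + 0.230859 ≈ 0.3267 long ton.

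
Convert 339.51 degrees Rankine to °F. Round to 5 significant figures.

°R = °F + 459.67.
Applying the formula gives -120.16 °F.

-120.16 °F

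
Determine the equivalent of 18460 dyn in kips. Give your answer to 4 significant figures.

4.150e-5 kips

1 dyn = 2.24809e-9 kip.
Then 18460 × 2.24809e-9 ≈ 4.150e-5 kip.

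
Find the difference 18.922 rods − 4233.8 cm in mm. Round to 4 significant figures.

18.922 rod = 95162.5 mm and 4233.8 cm = 42338.0 mm.
95162.5 − 42338.0 ≈ 52820 mm.

52820 mm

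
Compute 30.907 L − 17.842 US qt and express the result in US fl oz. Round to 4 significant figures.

474.1 US fl oz

30.907 L = 1045.09 US fl oz and 17.842 US qt = 570.944 US fl oz.
1045.09 − 570.944 ≈ 474.1 US fl oz.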